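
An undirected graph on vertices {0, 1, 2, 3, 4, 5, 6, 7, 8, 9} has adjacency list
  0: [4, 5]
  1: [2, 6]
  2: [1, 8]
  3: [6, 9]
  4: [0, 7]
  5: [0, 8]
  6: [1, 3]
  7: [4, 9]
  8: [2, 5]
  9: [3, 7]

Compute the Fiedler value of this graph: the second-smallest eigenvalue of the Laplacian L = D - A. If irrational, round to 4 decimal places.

0.3820

With the vertex order [0, 1, 2, 3, 4, 5, 6, 7, 8, 9], the degrees are [2, 2, 2, 2, 2, 2, 2, 2, 2, 2], giving D = diag(2, 2, 2, 2, 2, 2, 2, 2, 2, 2) and L = D - A. The sorted Laplacian eigenvalues are [0, 0.3820, 0.3820, 1.3820, 1.3820, 2.6180, 2.6180, 3.6180, 3.6180, 4]; the algebraic connectivity is the second entry, 0.3820.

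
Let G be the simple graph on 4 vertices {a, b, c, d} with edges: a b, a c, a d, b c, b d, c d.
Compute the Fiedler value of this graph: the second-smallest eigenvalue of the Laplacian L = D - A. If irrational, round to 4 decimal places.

4

Reading degrees in the order [a, b, c, d] gives [3, 3, 3, 3]; set D = diag(3, 3, 3, 3) and form L = D - A. Computing the eigenvalues of L and sorting gives [0, 4, 4, 4]. The Fiedler value lambda_2 = 4 is strictly positive, so the graph is connected.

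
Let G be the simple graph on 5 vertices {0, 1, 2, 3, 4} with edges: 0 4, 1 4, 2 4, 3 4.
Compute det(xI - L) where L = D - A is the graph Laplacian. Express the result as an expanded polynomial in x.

Each diagonal entry of L is the vertex degree and each off-diagonal entry is -1 where an edge is present, 0 otherwise; in the order [0, 1, 2, 3, 4] the diagonal is [1, 1, 1, 1, 4]. L has integer entries, so p(x) = det(xI - L) has integer coefficients. Expanding the determinant yields x^5 - 8x^4 + 18x^3 - 16x^2 + 5x. Since p(0) = det(-L) = 0, x divides p(x).

x^5 - 8x^4 + 18x^3 - 16x^2 + 5x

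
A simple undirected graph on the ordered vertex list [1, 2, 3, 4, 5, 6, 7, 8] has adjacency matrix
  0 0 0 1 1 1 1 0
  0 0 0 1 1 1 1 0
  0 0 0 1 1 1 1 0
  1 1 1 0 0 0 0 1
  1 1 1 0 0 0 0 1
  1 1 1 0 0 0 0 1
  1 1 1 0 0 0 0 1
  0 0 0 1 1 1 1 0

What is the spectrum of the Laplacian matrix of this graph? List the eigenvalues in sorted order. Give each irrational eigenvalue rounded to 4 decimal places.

[0, 4, 4, 4, 4, 4, 4, 8]

Reading degrees in the order [1, 2, 3, 4, 5, 6, 7, 8] gives [4, 4, 4, 4, 4, 4, 4, 4]; set D = diag(4, 4, 4, 4, 4, 4, 4, 4) and form L = D - A. Diagonalising L (or applying a numerical eigensolver to the 8x8 matrix) gives the spectrum above. The single zero eigenvalue shows the graph is connected. The eigenvalues sum to 32, which equals trace(L) = 2|E|. By the matrix-tree theorem the graph has (1/8) * product of the nonzero eigenvalues = 4096 spanning trees.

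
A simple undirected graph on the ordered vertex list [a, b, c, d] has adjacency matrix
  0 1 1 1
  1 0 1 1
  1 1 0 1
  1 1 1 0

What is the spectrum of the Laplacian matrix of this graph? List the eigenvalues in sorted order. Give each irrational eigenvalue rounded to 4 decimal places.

[0, 4, 4, 4]

Reading degrees in the order [a, b, c, d] gives [3, 3, 3, 3]; set D = diag(3, 3, 3, 3) and form L = D - A. L is symmetric positive semidefinite, so every eigenvalue is real and nonnegative.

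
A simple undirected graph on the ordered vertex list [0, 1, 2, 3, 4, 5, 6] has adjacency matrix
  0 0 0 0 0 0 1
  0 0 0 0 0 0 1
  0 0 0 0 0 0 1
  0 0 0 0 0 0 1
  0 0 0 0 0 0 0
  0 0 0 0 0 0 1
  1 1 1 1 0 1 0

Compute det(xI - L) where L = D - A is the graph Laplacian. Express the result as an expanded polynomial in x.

x^7 - 10x^6 + 30x^5 - 40x^4 + 25x^3 - 6x^2

Reading degrees in the order [0, 1, 2, 3, 4, 5, 6] gives [1, 1, 1, 1, 0, 1, 5]; set D = diag(1, 1, 1, 1, 0, 1, 5) and form L = D - A. L has integer entries, so p(x) = det(xI - L) has integer coefficients. Expanding the determinant yields x^7 - 10x^6 + 30x^5 - 40x^4 + 25x^3 - 6x^2. Since p(0) = det(-L) = 0, x divides p(x). The eigenvalues sum to 10, which equals trace(L) = 2|E|.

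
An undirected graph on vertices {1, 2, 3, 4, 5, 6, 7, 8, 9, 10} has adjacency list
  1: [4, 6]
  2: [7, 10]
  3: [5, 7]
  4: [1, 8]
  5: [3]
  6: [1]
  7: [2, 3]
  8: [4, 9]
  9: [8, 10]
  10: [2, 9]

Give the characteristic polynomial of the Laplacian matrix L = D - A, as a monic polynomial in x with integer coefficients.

x^10 - 18x^9 + 136x^8 - 560x^7 + 1365x^6 - 2002x^5 + 1716x^4 - 792x^3 + 165x^2 - 10x

With the vertex order [1, 2, 3, 4, 5, 6, 7, 8, 9, 10], the degrees are [2, 2, 2, 2, 1, 1, 2, 2, 2, 2], giving D = diag(2, 2, 2, 2, 1, 1, 2, 2, 2, 2) and L = D - A. Computing det(xI - L) by cofactor expansion (or equivalently via sum-over-permutations) gives x^10 - 18x^9 + 136x^8 - 560x^7 + 1365x^6 - 2002x^5 + 1716x^4 - 792x^3 + 165x^2 - 10x. The coefficient of x^9 equals -trace(L) = -18, matching the sum of degrees.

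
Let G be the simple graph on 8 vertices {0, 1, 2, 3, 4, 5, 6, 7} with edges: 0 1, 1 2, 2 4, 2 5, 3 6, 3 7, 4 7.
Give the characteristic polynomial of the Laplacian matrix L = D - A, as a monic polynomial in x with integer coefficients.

x^8 - 14x^7 + 77x^6 - 212x^5 + 308x^4 - 228x^3 + 76x^2 - 8x

Each diagonal entry of L is the vertex degree and each off-diagonal entry is -1 where an edge is present, 0 otherwise; in the order [0, 1, 2, 3, 4, 5, 6, 7] the diagonal is [1, 2, 3, 2, 2, 1, 1, 2]. Computing det(xI - L) by cofactor expansion (or equivalently via sum-over-permutations) gives x^8 - 14x^7 + 77x^6 - 212x^5 + 308x^4 - 228x^3 + 76x^2 - 8x. Since p(0) = det(-L) = 0, x divides p(x). By the matrix-tree theorem the graph has (1/8) * product of the nonzero eigenvalues = 1 spanning tree. The eigenvalues sum to 14, which equals trace(L) = 2|E|.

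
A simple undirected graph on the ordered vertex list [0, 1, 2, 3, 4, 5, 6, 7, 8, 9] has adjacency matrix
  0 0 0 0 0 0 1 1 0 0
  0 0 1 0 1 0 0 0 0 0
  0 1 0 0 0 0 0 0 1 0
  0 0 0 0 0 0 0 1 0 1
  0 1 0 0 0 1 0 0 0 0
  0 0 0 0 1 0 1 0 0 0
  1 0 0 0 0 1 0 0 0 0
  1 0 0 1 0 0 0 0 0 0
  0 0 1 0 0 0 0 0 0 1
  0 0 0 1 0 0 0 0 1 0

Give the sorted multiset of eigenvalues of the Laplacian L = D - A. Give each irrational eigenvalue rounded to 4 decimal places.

[0, 0.3820, 0.3820, 1.3820, 1.3820, 2.6180, 2.6180, 3.6180, 3.6180, 4]

Reading degrees in the order [0, 1, 2, 3, 4, 5, 6, 7, 8, 9] gives [2, 2, 2, 2, 2, 2, 2, 2, 2, 2]; set D = diag(2, 2, 2, 2, 2, 2, 2, 2, 2, 2) and form L = D - A. Since every row of L sums to 0, the all-ones vector is in the kernel and 0 is an eigenvalue. The single zero eigenvalue shows the graph is connected. The eigenvalues sum to 20, which equals trace(L) = 2|E|. By the matrix-tree theorem the graph has (1/10) * product of the nonzero eigenvalues = 10 spanning trees.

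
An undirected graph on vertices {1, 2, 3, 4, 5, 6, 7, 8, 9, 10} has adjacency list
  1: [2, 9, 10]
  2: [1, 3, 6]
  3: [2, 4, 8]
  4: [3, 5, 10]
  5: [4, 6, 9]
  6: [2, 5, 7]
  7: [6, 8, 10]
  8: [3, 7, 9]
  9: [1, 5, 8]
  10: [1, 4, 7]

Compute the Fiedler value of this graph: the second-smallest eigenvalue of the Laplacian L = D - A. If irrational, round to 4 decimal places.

With the vertex order [1, 2, 3, 4, 5, 6, 7, 8, 9, 10], the degrees are [3, 3, 3, 3, 3, 3, 3, 3, 3, 3], giving D = diag(3, 3, 3, 3, 3, 3, 3, 3, 3, 3) and L = D - A. The sorted Laplacian eigenvalues are [0, 2, 2, 2, 2, 2, 5, 5, 5, 5]; the algebraic connectivity is the second entry, 2. By the matrix-tree theorem the graph has (1/10) * product of the nonzero eigenvalues = 2000 spanning trees.

2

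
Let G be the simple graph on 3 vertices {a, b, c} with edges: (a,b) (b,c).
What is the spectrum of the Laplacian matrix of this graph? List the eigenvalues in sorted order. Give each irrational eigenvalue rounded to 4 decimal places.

With the vertex order [a, b, c], the degrees are [1, 2, 1], giving D = diag(1, 2, 1) and L = D - A. Since every row of L sums to 0, the all-ones vector is in the kernel and 0 is an eigenvalue. The eigenvalues sum to 4, which equals trace(L) = 2|E|.

[0, 1, 3]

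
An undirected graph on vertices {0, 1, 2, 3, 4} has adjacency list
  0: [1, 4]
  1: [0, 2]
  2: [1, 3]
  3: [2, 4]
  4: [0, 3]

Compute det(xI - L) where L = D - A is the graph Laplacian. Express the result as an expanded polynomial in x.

x^5 - 10x^4 + 35x^3 - 50x^2 + 25x

Each diagonal entry of L is the vertex degree and each off-diagonal entry is -1 where an edge is present, 0 otherwise; in the order [0, 1, 2, 3, 4] the diagonal is [2, 2, 2, 2, 2]. Computing det(xI - L) by cofactor expansion (or equivalently via sum-over-permutations) gives x^5 - 10x^4 + 35x^3 - 50x^2 + 25x. Since p(0) = det(-L) = 0, x divides p(x). The eigenvalues sum to 10, which equals trace(L) = 2|E|. There is one zero in the spectrum, matching the 1 component.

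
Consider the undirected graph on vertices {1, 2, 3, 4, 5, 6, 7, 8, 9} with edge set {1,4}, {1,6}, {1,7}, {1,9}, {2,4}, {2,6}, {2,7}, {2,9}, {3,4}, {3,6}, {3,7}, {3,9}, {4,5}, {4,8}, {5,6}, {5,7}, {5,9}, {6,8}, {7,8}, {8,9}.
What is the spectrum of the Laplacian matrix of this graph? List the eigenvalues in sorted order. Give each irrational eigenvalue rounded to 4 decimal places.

[0, 4, 4, 4, 4, 5, 5, 5, 9]

With the vertex order [1, 2, 3, 4, 5, 6, 7, 8, 9], the degrees are [4, 4, 4, 5, 4, 5, 5, 4, 5], giving D = diag(4, 4, 4, 5, 4, 5, 5, 4, 5) and L = D - A. L is symmetric positive semidefinite, so every eigenvalue is real and nonnegative. By the matrix-tree theorem the graph has (1/9) * product of the nonzero eigenvalues = 32000 spanning trees. There is one zero in the spectrum, matching the 1 component.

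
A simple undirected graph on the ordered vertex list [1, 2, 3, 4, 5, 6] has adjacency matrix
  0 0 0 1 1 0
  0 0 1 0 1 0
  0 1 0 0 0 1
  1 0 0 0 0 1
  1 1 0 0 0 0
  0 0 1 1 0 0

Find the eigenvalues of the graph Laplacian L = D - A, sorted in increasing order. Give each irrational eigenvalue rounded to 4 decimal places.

[0, 1, 1, 3, 3, 4]

Each diagonal entry of L is the vertex degree and each off-diagonal entry is -1 where an edge is present, 0 otherwise; in the order [1, 2, 3, 4, 5, 6] the diagonal is [2, 2, 2, 2, 2, 2]. Since every row of L sums to 0, the all-ones vector is in the kernel and 0 is an eigenvalue. The single zero eigenvalue shows the graph is connected. By the matrix-tree theorem the graph has (1/6) * product of the nonzero eigenvalues = 6 spanning trees.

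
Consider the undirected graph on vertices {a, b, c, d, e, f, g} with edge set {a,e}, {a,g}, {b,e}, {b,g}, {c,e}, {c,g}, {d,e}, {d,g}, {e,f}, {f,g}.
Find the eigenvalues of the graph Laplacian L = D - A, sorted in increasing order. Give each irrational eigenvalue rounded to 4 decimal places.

With the vertex order [a, b, c, d, e, f, g], the degrees are [2, 2, 2, 2, 5, 2, 5], giving D = diag(2, 2, 2, 2, 5, 2, 5) and L = D - A. Since every row of L sums to 0, the all-ones vector is in the kernel and 0 is an eigenvalue. The single zero eigenvalue shows the graph is connected. The eigenvalues sum to 20, which equals trace(L) = 2|E|. By the matrix-tree theorem the graph has (1/7) * product of the nonzero eigenvalues = 80 spanning trees.

[0, 2, 2, 2, 2, 5, 7]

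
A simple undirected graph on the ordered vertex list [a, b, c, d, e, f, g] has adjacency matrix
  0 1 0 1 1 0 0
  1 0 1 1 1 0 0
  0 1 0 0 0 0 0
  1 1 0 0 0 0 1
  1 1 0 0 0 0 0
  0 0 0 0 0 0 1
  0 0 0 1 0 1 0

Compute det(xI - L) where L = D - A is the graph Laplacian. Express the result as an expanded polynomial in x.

With the vertex order [a, b, c, d, e, f, g], the degrees are [3, 4, 1, 3, 2, 1, 2], giving D = diag(3, 4, 1, 3, 2, 1, 2) and L = D - A. Computing det(xI - L) by cofactor expansion (or equivalently via sum-over-permutations) gives x^7 - 16x^6 + 98x^5 - 288x^4 + 416x^3 - 268x^2 + 56x. The coefficient of x^6 equals -trace(L) = -16, matching the sum of degrees.

x^7 - 16x^6 + 98x^5 - 288x^4 + 416x^3 - 268x^2 + 56x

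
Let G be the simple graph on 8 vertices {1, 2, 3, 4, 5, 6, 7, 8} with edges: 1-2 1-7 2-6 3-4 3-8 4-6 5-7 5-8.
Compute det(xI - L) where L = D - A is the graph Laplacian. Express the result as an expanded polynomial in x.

With the vertex order [1, 2, 3, 4, 5, 6, 7, 8], the degrees are [2, 2, 2, 2, 2, 2, 2, 2], giving D = diag(2, 2, 2, 2, 2, 2, 2, 2) and L = D - A. Computing det(xI - L) by cofactor expansion (or equivalently via sum-over-permutations) gives x^8 - 16x^7 + 104x^6 - 352x^5 + 660x^4 - 672x^3 + 336x^2 - 64x. Since p(0) = det(-L) = 0, x divides p(x). The largest eigenvalue, 4, is at most the vertex count 8.

x^8 - 16x^7 + 104x^6 - 352x^5 + 660x^4 - 672x^3 + 336x^2 - 64x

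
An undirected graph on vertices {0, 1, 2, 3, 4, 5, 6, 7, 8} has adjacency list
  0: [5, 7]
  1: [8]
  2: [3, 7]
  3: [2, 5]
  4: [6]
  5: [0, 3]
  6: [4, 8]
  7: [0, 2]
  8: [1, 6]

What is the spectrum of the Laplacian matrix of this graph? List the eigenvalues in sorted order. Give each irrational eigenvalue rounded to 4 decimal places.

[0, 0, 0.5858, 1.3820, 1.3820, 2, 3.4142, 3.6180, 3.6180]

Reading degrees in the order [0, 1, 2, 3, 4, 5, 6, 7, 8] gives [2, 1, 2, 2, 1, 2, 2, 2, 2]; set D = diag(2, 1, 2, 2, 1, 2, 2, 2, 2) and form L = D - A. Diagonalising L (or applying a numerical eigensolver to the 9x9 matrix) gives the spectrum above. The 2 zero eigenvalues correspond to the 2 connected components. The eigenvalues sum to 16, which equals trace(L) = 2|E|. There are 2 zeros in the spectrum, matching the 2 components.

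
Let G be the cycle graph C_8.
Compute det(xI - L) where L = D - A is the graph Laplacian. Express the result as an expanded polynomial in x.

x^8 - 16x^7 + 104x^6 - 352x^5 + 660x^4 - 672x^3 + 336x^2 - 64x

The graph has 8 vertices and degree multiset [2, 2, 2, 2, 2, 2, 2, 2]; D is the diagonal matrix of degrees and L = D - A. L has integer entries, so p(x) = det(xI - L) has integer coefficients. Expanding the determinant yields x^8 - 16x^7 + 104x^6 - 352x^5 + 660x^4 - 672x^3 + 336x^2 - 64x. The constant term is 0 because L is singular (the all-ones vector lies in its kernel). There is one zero in the spectrum, matching the 1 component. By the matrix-tree theorem the graph has (1/8) * product of the nonzero eigenvalues = 8 spanning trees.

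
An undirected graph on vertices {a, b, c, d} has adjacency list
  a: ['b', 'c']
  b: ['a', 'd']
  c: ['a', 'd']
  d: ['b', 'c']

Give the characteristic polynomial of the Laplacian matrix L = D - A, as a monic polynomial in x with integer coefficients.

x^4 - 8x^3 + 20x^2 - 16x

With the vertex order [a, b, c, d], the degrees are [2, 2, 2, 2], giving D = diag(2, 2, 2, 2) and L = D - A. The eigenvalues of L are [0, 2, 2, 4]; the characteristic polynomial is the product of (x - lambda_i), which multiplies out to x^4 - 8x^3 + 20x^2 - 16x. Since p(0) = det(-L) = 0, x divides p(x). The largest eigenvalue, 4, is at most the vertex count 4.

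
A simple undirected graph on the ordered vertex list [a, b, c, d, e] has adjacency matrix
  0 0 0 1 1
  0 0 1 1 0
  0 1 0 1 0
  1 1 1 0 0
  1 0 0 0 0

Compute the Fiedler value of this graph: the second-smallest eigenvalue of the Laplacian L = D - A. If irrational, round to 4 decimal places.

Each diagonal entry of L is the vertex degree and each off-diagonal entry is -1 where an edge is present, 0 otherwise; in the order [a, b, c, d, e] the diagonal is [2, 2, 2, 3, 1]. The sorted Laplacian eigenvalues are [0, 0.5188, 2.3111, 3, 4.1701]; the algebraic connectivity is the second entry, 0.5188. There is one zero in the spectrum, matching the 1 component.

0.5188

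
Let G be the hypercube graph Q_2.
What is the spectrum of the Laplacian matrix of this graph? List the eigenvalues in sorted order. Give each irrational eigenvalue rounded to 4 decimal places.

[0, 2, 2, 4]

The graph has 4 vertices and degree multiset [2, 2, 2, 2]; D is the diagonal matrix of degrees and L = D - A. Diagonalising L (or applying a numerical eigensolver to the 4x4 matrix) gives the spectrum above. The largest eigenvalue, 4, is at most the vertex count 4.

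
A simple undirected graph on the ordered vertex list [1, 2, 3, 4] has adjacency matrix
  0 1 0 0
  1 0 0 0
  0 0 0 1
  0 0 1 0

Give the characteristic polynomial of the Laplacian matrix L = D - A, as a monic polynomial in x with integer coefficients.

x^4 - 4x^3 + 4x^2

Reading degrees in the order [1, 2, 3, 4] gives [1, 1, 1, 1]; set D = diag(1, 1, 1, 1) and form L = D - A. The eigenvalues of L are [0, 0, 2, 2]; the characteristic polynomial is the product of (x - lambda_i), which multiplies out to x^4 - 4x^3 + 4x^2. The constant term is 0 because L is singular (the all-ones vector lies in its kernel). There are 2 zeros in the spectrum, matching the 2 components.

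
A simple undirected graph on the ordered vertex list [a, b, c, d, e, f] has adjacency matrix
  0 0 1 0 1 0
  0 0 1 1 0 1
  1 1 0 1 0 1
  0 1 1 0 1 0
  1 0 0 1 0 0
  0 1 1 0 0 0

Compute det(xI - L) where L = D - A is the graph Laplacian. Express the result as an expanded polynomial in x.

Each diagonal entry of L is the vertex degree and each off-diagonal entry is -1 where an edge is present, 0 otherwise; in the order [a, b, c, d, e, f] the diagonal is [2, 3, 4, 3, 2, 2]. L has integer entries, so p(x) = det(xI - L) has integer coefficients. Expanding the determinant yields x^6 - 16x^5 + 97x^4 - 276x^3 + 364x^2 - 174x. Since p(0) = det(-L) = 0, x divides p(x). There is one zero in the spectrum, matching the 1 component. The largest eigenvalue, 5.2784, is at most the vertex count 6.

x^6 - 16x^5 + 97x^4 - 276x^3 + 364x^2 - 174x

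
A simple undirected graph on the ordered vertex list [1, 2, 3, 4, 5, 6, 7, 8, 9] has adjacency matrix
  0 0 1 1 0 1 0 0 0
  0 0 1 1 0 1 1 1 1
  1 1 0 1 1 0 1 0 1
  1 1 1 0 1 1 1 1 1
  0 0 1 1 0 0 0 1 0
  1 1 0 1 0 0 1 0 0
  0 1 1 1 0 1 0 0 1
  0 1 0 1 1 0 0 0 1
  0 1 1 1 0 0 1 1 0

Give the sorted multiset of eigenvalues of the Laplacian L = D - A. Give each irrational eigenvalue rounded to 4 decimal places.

[0, 2.3004, 3.0748, 4.2391, 4.5439, 6.4605, 6.6969, 7.6844, 9]

Reading degrees in the order [1, 2, 3, 4, 5, 6, 7, 8, 9] gives [3, 6, 6, 8, 3, 4, 5, 4, 5]; set D = diag(3, 6, 6, 8, 3, 4, 5, 4, 5) and form L = D - A. Since every row of L sums to 0, the all-ones vector is in the kernel and 0 is an eigenvalue. The single zero eigenvalue shows the graph is connected. There is one zero in the spectrum, matching the 1 component.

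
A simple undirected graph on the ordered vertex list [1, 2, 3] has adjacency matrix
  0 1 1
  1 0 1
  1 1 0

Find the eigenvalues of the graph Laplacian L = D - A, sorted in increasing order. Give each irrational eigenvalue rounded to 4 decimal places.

Reading degrees in the order [1, 2, 3] gives [2, 2, 2]; set D = diag(2, 2, 2) and form L = D - A. Since every row of L sums to 0, the all-ones vector is in the kernel and 0 is an eigenvalue. The largest eigenvalue, 3, is at most the vertex count 3.

[0, 3, 3]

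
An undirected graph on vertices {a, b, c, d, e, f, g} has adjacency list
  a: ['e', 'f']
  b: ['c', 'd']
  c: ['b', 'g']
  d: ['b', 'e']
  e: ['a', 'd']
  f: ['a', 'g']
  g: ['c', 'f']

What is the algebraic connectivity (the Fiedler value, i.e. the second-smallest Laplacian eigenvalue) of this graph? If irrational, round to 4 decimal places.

With the vertex order [a, b, c, d, e, f, g], the degrees are [2, 2, 2, 2, 2, 2, 2], giving D = diag(2, 2, 2, 2, 2, 2, 2) and L = D - A. Computing the eigenvalues of L and sorting gives [0, 0.7530, 0.7530, 2.4450, 2.4450, 3.8019, 3.8019]. The Fiedler value lambda_2 = 0.7530 is strictly positive, so the graph is connected. There is one zero in the spectrum, matching the 1 component.

0.7530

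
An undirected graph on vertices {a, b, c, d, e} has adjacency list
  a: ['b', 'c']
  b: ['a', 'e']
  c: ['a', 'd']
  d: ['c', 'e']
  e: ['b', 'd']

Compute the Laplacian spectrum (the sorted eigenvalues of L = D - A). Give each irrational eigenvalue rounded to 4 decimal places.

[0, 1.3820, 1.3820, 3.6180, 3.6180]

With the vertex order [a, b, c, d, e], the degrees are [2, 2, 2, 2, 2], giving D = diag(2, 2, 2, 2, 2) and L = D - A. L is symmetric positive semidefinite, so every eigenvalue is real and nonnegative. By the matrix-tree theorem the graph has (1/5) * product of the nonzero eigenvalues = 5 spanning trees.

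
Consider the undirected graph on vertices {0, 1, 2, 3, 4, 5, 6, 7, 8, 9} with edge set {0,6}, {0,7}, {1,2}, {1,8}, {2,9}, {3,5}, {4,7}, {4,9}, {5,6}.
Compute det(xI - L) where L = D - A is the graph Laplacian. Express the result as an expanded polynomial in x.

Each diagonal entry of L is the vertex degree and each off-diagonal entry is -1 where an edge is present, 0 otherwise; in the order [0, 1, 2, 3, 4, 5, 6, 7, 8, 9] the diagonal is [2, 2, 2, 1, 2, 2, 2, 2, 1, 2]. Computing det(xI - L) by cofactor expansion (or equivalently via sum-over-permutations) gives x^10 - 18x^9 + 136x^8 - 560x^7 + 1365x^6 - 2002x^5 + 1716x^4 - 792x^3 + 165x^2 - 10x. Since p(0) = det(-L) = 0, x divides p(x). The largest eigenvalue, 3.9021, is at most the vertex count 10.

x^10 - 18x^9 + 136x^8 - 560x^7 + 1365x^6 - 2002x^5 + 1716x^4 - 792x^3 + 165x^2 - 10x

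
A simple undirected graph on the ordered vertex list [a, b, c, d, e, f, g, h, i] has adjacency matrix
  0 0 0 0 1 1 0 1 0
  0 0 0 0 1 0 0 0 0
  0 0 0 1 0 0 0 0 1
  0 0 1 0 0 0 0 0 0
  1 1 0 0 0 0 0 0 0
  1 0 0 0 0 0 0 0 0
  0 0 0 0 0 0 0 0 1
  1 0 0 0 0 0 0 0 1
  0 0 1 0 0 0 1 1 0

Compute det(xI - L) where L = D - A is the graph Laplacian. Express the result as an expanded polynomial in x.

x^9 - 16x^8 + 103x^7 - 344x^6 + 642x^5 - 672x^4 + 376x^3 - 100x^2 + 9x

Each diagonal entry of L is the vertex degree and each off-diagonal entry is -1 where an edge is present, 0 otherwise; in the order [a, b, c, d, e, f, g, h, i] the diagonal is [3, 1, 2, 1, 2, 1, 1, 2, 3]. Computing det(xI - L) by cofactor expansion (or equivalently via sum-over-permutations) gives x^9 - 16x^8 + 103x^7 - 344x^6 + 642x^5 - 672x^4 + 376x^3 - 100x^2 + 9x. Since p(0) = det(-L) = 0, x divides p(x).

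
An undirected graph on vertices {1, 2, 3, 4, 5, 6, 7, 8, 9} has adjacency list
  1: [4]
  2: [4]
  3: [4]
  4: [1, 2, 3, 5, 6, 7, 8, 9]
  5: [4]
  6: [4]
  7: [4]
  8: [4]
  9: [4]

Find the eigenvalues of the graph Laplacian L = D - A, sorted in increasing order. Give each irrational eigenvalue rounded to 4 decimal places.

Reading degrees in the order [1, 2, 3, 4, 5, 6, 7, 8, 9] gives [1, 1, 1, 8, 1, 1, 1, 1, 1]; set D = diag(1, 1, 1, 8, 1, 1, 1, 1, 1) and form L = D - A. L is symmetric positive semidefinite, so every eigenvalue is real and nonnegative. The single zero eigenvalue shows the graph is connected. The largest eigenvalue, 9, is at most the vertex count 9.

[0, 1, 1, 1, 1, 1, 1, 1, 9]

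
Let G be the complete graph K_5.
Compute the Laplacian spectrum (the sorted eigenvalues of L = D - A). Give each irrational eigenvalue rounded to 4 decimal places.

The graph has 5 vertices and degree multiset [4, 4, 4, 4, 4]; D is the diagonal matrix of degrees and L = D - A. L is symmetric positive semidefinite, so every eigenvalue is real and nonnegative. There is one zero in the spectrum, matching the 1 component.

[0, 5, 5, 5, 5]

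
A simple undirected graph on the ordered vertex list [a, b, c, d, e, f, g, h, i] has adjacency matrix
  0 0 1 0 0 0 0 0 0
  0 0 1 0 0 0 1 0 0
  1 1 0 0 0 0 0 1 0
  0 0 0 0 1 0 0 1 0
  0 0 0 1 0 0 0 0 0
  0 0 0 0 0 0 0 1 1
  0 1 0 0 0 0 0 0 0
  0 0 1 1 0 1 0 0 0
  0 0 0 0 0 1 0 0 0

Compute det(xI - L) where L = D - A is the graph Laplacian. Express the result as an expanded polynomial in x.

With the vertex order [a, b, c, d, e, f, g, h, i], the degrees are [1, 2, 3, 2, 1, 2, 1, 3, 1], giving D = diag(1, 2, 3, 2, 1, 2, 1, 3, 1) and L = D - A. L has integer entries, so p(x) = det(xI - L) has integer coefficients. Expanding the determinant yields x^9 - 16x^8 + 103x^7 - 344x^6 + 640x^5 - 662x^4 + 361x^3 - 94x^2 + 9x. The coefficient of x^8 equals -trace(L) = -16, matching the sum of degrees. The eigenvalues sum to 16, which equals trace(L) = 2|E|.

x^9 - 16x^8 + 103x^7 - 344x^6 + 640x^5 - 662x^4 + 361x^3 - 94x^2 + 9x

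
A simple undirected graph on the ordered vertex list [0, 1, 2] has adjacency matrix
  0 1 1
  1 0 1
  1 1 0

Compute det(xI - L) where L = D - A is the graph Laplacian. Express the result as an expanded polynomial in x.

Each diagonal entry of L is the vertex degree and each off-diagonal entry is -1 where an edge is present, 0 otherwise; in the order [0, 1, 2] the diagonal is [2, 2, 2]. L has integer entries, so p(x) = det(xI - L) has integer coefficients. Expanding the determinant yields x^3 - 6x^2 + 9x. Since p(0) = det(-L) = 0, x divides p(x). By the matrix-tree theorem the graph has (1/3) * product of the nonzero eigenvalues = 3 spanning trees.

x^3 - 6x^2 + 9x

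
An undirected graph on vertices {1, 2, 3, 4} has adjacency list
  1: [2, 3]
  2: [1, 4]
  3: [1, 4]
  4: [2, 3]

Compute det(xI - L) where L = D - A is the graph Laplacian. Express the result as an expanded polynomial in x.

x^4 - 8x^3 + 20x^2 - 16x

With the vertex order [1, 2, 3, 4], the degrees are [2, 2, 2, 2], giving D = diag(2, 2, 2, 2) and L = D - A. L has integer entries, so p(x) = det(xI - L) has integer coefficients. Expanding the determinant yields x^4 - 8x^3 + 20x^2 - 16x. Since p(0) = det(-L) = 0, x divides p(x). The eigenvalues sum to 8, which equals trace(L) = 2|E|.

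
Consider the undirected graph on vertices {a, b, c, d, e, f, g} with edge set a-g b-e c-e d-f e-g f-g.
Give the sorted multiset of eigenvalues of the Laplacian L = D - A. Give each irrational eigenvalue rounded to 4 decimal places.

Each diagonal entry of L is the vertex degree and each off-diagonal entry is -1 where an edge is present, 0 otherwise; in the order [a, b, c, d, e, f, g] the diagonal is [1, 1, 1, 1, 3, 2, 3]. Diagonalising L (or applying a numerical eigensolver to the 7x7 matrix) gives the spectrum above. The eigenvalues sum to 12, which equals trace(L) = 2|E|.

[0, 0.3217, 0.6802, 1, 2.1397, 3.2297, 4.6287]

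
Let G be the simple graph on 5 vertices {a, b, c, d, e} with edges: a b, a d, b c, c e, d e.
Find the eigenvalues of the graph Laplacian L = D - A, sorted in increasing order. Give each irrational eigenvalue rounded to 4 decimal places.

Reading degrees in the order [a, b, c, d, e] gives [2, 2, 2, 2, 2]; set D = diag(2, 2, 2, 2, 2) and form L = D - A. L is symmetric positive semidefinite, so every eigenvalue is real and nonnegative. There is one zero in the spectrum, matching the 1 component.

[0, 1.3820, 1.3820, 3.6180, 3.6180]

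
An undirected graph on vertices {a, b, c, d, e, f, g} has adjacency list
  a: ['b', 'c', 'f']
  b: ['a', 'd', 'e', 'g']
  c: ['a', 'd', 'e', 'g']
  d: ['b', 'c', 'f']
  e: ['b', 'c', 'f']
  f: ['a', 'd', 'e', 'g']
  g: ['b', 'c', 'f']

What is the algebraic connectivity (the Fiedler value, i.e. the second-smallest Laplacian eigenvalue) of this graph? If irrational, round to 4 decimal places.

3

With the vertex order [a, b, c, d, e, f, g], the degrees are [3, 4, 4, 3, 3, 4, 3], giving D = diag(3, 4, 4, 3, 3, 4, 3) and L = D - A. The smallest Laplacian eigenvalue is always 0. The next one, lambda_2 = 3, measures how hard the graph is to disconnect: larger values mean better connectivity.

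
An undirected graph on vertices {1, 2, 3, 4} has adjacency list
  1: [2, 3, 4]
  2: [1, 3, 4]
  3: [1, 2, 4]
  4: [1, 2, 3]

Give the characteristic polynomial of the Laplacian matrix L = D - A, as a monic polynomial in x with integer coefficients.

x^4 - 12x^3 + 48x^2 - 64x

With the vertex order [1, 2, 3, 4], the degrees are [3, 3, 3, 3], giving D = diag(3, 3, 3, 3) and L = D - A. Computing det(xI - L) by cofactor expansion (or equivalently via sum-over-permutations) gives x^4 - 12x^3 + 48x^2 - 64x. Since p(0) = det(-L) = 0, x divides p(x). The eigenvalues sum to 12, which equals trace(L) = 2|E|. The largest eigenvalue, 4, is at most the vertex count 4.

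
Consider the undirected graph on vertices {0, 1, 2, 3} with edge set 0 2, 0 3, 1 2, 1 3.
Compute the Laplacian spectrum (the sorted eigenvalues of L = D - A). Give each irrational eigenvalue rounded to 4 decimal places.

Reading degrees in the order [0, 1, 2, 3] gives [2, 2, 2, 2]; set D = diag(2, 2, 2, 2) and form L = D - A. L is symmetric positive semidefinite, so every eigenvalue is real and nonnegative. The single zero eigenvalue shows the graph is connected.

[0, 2, 2, 4]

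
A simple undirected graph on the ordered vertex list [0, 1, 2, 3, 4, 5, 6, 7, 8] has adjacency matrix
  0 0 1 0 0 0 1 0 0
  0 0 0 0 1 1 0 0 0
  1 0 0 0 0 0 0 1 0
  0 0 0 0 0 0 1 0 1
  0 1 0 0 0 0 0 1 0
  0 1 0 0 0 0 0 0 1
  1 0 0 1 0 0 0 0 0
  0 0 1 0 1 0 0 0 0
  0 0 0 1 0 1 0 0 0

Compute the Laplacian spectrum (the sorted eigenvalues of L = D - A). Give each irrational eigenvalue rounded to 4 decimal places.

Reading degrees in the order [0, 1, 2, 3, 4, 5, 6, 7, 8] gives [2, 2, 2, 2, 2, 2, 2, 2, 2]; set D = diag(2, 2, 2, 2, 2, 2, 2, 2, 2) and form L = D - A. Since every row of L sums to 0, the all-ones vector is in the kernel and 0 is an eigenvalue. There is one zero in the spectrum, matching the 1 component.

[0, 0.4679, 0.4679, 1.6527, 1.6527, 3, 3, 3.8794, 3.8794]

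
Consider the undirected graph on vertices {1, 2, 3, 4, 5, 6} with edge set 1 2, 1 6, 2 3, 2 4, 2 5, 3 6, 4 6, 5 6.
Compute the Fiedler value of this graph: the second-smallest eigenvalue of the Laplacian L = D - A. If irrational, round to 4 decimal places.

Reading degrees in the order [1, 2, 3, 4, 5, 6] gives [2, 4, 2, 2, 2, 4]; set D = diag(2, 4, 2, 2, 2, 4) and form L = D - A. Computing the eigenvalues of L and sorting gives [0, 2, 2, 2, 4, 6]. The Fiedler value lambda_2 = 2 is strictly positive, so the graph is connected. The eigenvalues sum to 16, which equals trace(L) = 2|E|. By the matrix-tree theorem the graph has (1/6) * product of the nonzero eigenvalues = 32 spanning trees.

2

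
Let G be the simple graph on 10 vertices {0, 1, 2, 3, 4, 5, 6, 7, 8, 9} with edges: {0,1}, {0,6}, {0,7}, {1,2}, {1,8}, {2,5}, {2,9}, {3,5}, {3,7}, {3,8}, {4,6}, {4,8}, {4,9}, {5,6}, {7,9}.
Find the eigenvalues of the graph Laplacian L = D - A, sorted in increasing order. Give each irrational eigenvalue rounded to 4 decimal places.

[0, 2, 2, 2, 2, 2, 5, 5, 5, 5]

Reading degrees in the order [0, 1, 2, 3, 4, 5, 6, 7, 8, 9] gives [3, 3, 3, 3, 3, 3, 3, 3, 3, 3]; set D = diag(3, 3, 3, 3, 3, 3, 3, 3, 3, 3) and form L = D - A. The multiplicity of 0 as a Laplacian eigenvalue equals the number of connected components. The single zero eigenvalue shows the graph is connected. By the matrix-tree theorem the graph has (1/10) * product of the nonzero eigenvalues = 2000 spanning trees.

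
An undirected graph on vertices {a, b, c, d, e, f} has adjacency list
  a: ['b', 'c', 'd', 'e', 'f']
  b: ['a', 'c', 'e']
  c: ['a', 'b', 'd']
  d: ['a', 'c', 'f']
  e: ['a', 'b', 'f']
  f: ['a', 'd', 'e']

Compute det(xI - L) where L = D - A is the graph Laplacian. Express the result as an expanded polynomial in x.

x^6 - 20x^5 + 155x^4 - 580x^3 + 1045x^2 - 726x

With the vertex order [a, b, c, d, e, f], the degrees are [5, 3, 3, 3, 3, 3], giving D = diag(5, 3, 3, 3, 3, 3) and L = D - A. Computing det(xI - L) by cofactor expansion (or equivalently via sum-over-permutations) gives x^6 - 20x^5 + 155x^4 - 580x^3 + 1045x^2 - 726x. Since p(0) = det(-L) = 0, x divides p(x). By the matrix-tree theorem the graph has (1/6) * product of the nonzero eigenvalues = 121 spanning trees. There is one zero in the spectrum, matching the 1 component.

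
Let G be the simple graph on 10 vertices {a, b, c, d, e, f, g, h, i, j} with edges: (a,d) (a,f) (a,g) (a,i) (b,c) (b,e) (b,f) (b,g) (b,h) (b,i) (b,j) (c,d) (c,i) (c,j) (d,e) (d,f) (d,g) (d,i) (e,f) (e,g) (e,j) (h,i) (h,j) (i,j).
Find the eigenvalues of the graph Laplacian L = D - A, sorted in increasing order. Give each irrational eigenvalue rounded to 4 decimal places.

Each diagonal entry of L is the vertex degree and each off-diagonal entry is -1 where an edge is present, 0 otherwise; in the order [a, b, c, d, e, f, g, h, i, j] the diagonal is [4, 7, 4, 6, 5, 4, 4, 3, 6, 5]. The multiplicity of 0 as a Laplacian eigenvalue equals the number of connected components. The single zero eigenvalue shows the graph is connected. The largest eigenvalue, 8.6793, is at most the vertex count 10.

[0, 2.0740, 3.4687, 3.9195, 4, 5.4773, 6.2509, 6.8822, 7.2481, 8.6793]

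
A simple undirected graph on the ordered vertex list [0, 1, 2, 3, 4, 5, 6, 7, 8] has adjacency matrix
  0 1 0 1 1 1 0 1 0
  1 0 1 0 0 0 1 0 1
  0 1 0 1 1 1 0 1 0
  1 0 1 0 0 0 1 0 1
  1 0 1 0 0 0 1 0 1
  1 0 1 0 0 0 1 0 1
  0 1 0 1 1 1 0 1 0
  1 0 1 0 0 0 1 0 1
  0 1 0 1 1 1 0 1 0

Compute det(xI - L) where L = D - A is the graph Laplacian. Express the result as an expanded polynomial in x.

Reading degrees in the order [0, 1, 2, 3, 4, 5, 6, 7, 8] gives [5, 4, 5, 4, 4, 4, 5, 4, 5]; set D = diag(5, 4, 5, 4, 4, 4, 5, 4, 5) and form L = D - A. The eigenvalues of L are [0, 4, 4, 4, 4, 5, 5, 5, 9]; the characteristic polynomial is the product of (x - lambda_i), which multiplies out to x^9 - 40x^8 + 690x^7 - 6720x^6 + 40485x^5 - 154704x^4 + 366560x^3 - 492800x^2 + 288000x. Since p(0) = det(-L) = 0, x divides p(x).

x^9 - 40x^8 + 690x^7 - 6720x^6 + 40485x^5 - 154704x^4 + 366560x^3 - 492800x^2 + 288000x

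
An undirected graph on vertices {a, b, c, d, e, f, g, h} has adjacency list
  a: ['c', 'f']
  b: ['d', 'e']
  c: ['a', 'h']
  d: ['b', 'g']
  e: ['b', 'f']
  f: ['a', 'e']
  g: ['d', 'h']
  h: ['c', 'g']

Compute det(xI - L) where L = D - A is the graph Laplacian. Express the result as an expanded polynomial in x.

With the vertex order [a, b, c, d, e, f, g, h], the degrees are [2, 2, 2, 2, 2, 2, 2, 2], giving D = diag(2, 2, 2, 2, 2, 2, 2, 2) and L = D - A. Computing det(xI - L) by cofactor expansion (or equivalently via sum-over-permutations) gives x^8 - 16x^7 + 104x^6 - 352x^5 + 660x^4 - 672x^3 + 336x^2 - 64x. Since p(0) = det(-L) = 0, x divides p(x). By the matrix-tree theorem the graph has (1/8) * product of the nonzero eigenvalues = 8 spanning trees.

x^8 - 16x^7 + 104x^6 - 352x^5 + 660x^4 - 672x^3 + 336x^2 - 64x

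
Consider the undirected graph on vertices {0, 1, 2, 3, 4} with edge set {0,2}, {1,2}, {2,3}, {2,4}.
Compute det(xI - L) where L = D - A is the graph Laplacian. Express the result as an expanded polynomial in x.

x^5 - 8x^4 + 18x^3 - 16x^2 + 5x

With the vertex order [0, 1, 2, 3, 4], the degrees are [1, 1, 4, 1, 1], giving D = diag(1, 1, 4, 1, 1) and L = D - A. The eigenvalues of L are [0, 1, 1, 1, 5]; the characteristic polynomial is the product of (x - lambda_i), which multiplies out to x^5 - 8x^4 + 18x^3 - 16x^2 + 5x. The constant term is 0 because L is singular (the all-ones vector lies in its kernel). The largest eigenvalue, 5, is at most the vertex count 5. By the matrix-tree theorem the graph has (1/5) * product of the nonzero eigenvalues = 1 spanning tree.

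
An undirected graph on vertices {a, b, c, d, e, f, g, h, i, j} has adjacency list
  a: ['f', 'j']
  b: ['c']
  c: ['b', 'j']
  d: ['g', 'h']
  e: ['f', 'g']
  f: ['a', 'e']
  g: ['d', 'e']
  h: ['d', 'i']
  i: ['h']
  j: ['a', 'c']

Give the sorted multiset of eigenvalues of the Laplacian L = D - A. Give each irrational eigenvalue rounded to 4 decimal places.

Reading degrees in the order [a, b, c, d, e, f, g, h, i, j] gives [2, 1, 2, 2, 2, 2, 2, 2, 1, 2]; set D = diag(2, 1, 2, 2, 2, 2, 2, 2, 1, 2) and form L = D - A. L is symmetric positive semidefinite, so every eigenvalue is real and nonnegative. By the matrix-tree theorem the graph has (1/10) * product of the nonzero eigenvalues = 1 spanning tree. The eigenvalues sum to 18, which equals trace(L) = 2|E|.

[0, 0.0979, 0.3820, 0.8244, 1.3820, 2, 2.6180, 3.1756, 3.6180, 3.9021]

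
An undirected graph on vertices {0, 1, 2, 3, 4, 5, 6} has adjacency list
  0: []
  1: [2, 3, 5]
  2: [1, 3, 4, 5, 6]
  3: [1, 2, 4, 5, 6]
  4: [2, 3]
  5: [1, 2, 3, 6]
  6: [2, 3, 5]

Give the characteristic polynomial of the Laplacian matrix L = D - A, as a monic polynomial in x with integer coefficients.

x^7 - 22x^6 + 187x^5 - 762x^4 + 1476x^3 - 1080x^2

Reading degrees in the order [0, 1, 2, 3, 4, 5, 6] gives [0, 3, 5, 5, 2, 4, 3]; set D = diag(0, 3, 5, 5, 2, 4, 3) and form L = D - A. The eigenvalues of L are [0, 0, 2, 3, 5, 6, 6]; the characteristic polynomial is the product of (x - lambda_i), which multiplies out to x^7 - 22x^6 + 187x^5 - 762x^4 + 1476x^3 - 1080x^2. Since p(0) = det(-L) = 0, x divides p(x). The largest eigenvalue, 6, is at most the vertex count 7.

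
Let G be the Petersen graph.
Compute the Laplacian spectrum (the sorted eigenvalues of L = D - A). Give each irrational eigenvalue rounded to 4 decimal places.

The graph has 10 vertices and degree multiset [3, 3, 3, 3, 3, 3, 3, 3, 3, 3]; D is the diagonal matrix of degrees and L = D - A. Since every row of L sums to 0, the all-ones vector is in the kernel and 0 is an eigenvalue. The largest eigenvalue, 5, is at most the vertex count 10. The eigenvalues sum to 30, which equals trace(L) = 2|E|.

[0, 2, 2, 2, 2, 2, 5, 5, 5, 5]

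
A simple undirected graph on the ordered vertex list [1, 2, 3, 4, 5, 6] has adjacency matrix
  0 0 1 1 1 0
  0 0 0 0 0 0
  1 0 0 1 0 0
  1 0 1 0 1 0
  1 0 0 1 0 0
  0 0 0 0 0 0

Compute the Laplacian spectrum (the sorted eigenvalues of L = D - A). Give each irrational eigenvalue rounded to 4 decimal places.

Reading degrees in the order [1, 2, 3, 4, 5, 6] gives [3, 0, 2, 3, 2, 0]; set D = diag(3, 0, 2, 3, 2, 0) and form L = D - A. L is symmetric positive semidefinite, so every eigenvalue is real and nonnegative. The 3 zero eigenvalues correspond to the 3 connected components.

[0, 0, 0, 2, 4, 4]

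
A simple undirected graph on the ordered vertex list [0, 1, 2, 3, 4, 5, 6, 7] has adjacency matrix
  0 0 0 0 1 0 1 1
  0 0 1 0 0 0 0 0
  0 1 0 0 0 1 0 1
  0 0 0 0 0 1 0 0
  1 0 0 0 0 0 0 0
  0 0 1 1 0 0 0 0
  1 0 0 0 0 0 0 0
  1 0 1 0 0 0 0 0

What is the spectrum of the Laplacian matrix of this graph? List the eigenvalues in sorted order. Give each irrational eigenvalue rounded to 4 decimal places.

Each diagonal entry of L is the vertex degree and each off-diagonal entry is -1 where an edge is present, 0 otherwise; in the order [0, 1, 2, 3, 4, 5, 6, 7] the diagonal is [3, 1, 3, 1, 1, 2, 1, 2]. L is symmetric positive semidefinite, so every eigenvalue is real and nonnegative. By the matrix-tree theorem the graph has (1/8) * product of the nonzero eigenvalues = 1 spanning tree.

[0, 0.2137, 0.6177, 1, 1.4977, 2.3537, 3.8408, 4.4763]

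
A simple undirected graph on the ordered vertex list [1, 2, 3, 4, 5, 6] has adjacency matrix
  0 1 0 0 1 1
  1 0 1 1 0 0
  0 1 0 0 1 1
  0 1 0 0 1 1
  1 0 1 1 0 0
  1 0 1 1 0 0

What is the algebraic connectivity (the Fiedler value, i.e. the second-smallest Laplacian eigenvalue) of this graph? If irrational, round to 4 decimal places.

3

Each diagonal entry of L is the vertex degree and each off-diagonal entry is -1 where an edge is present, 0 otherwise; in the order [1, 2, 3, 4, 5, 6] the diagonal is [3, 3, 3, 3, 3, 3]. The smallest Laplacian eigenvalue is always 0. The next one, lambda_2 = 3, measures how hard the graph is to disconnect: larger values mean better connectivity. The eigenvalues sum to 18, which equals trace(L) = 2|E|.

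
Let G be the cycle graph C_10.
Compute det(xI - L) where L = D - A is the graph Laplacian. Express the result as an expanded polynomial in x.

x^10 - 20x^9 + 170x^8 - 800x^7 + 2275x^6 - 4004x^5 + 4290x^4 - 2640x^3 + 825x^2 - 100x

The graph has 10 vertices and degree multiset [2, 2, 2, 2, 2, 2, 2, 2, 2, 2]; D is the diagonal matrix of degrees and L = D - A. L has integer entries, so p(x) = det(xI - L) has integer coefficients. Expanding the determinant yields x^10 - 20x^9 + 170x^8 - 800x^7 + 2275x^6 - 4004x^5 + 4290x^4 - 2640x^3 + 825x^2 - 100x. Since p(0) = det(-L) = 0, x divides p(x). By the matrix-tree theorem the graph has (1/10) * product of the nonzero eigenvalues = 10 spanning trees. The eigenvalues sum to 20, which equals trace(L) = 2|E|.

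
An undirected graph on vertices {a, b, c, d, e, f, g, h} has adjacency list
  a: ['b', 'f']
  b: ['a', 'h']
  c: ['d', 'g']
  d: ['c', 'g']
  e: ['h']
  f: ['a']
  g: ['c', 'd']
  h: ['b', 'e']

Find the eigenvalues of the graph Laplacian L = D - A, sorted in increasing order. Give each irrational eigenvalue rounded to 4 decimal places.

Each diagonal entry of L is the vertex degree and each off-diagonal entry is -1 where an edge is present, 0 otherwise; in the order [a, b, c, d, e, f, g, h] the diagonal is [2, 2, 2, 2, 1, 1, 2, 2]. L is symmetric positive semidefinite, so every eigenvalue is real and nonnegative. The 2 zero eigenvalues correspond to the 2 connected components. There are 2 zeros in the spectrum, matching the 2 components.

[0, 0, 0.3820, 1.3820, 2.6180, 3, 3, 3.6180]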